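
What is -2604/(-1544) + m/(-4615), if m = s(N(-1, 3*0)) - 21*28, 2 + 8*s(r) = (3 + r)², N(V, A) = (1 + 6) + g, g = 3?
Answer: 991777/548120 ≈ 1.8094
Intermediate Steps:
N(V, A) = 10 (N(V, A) = (1 + 6) + 3 = 7 + 3 = 10)
s(r) = -¼ + (3 + r)²/8
m = -4537/8 (m = (-¼ + (3 + 10)²/8) - 21*28 = (-¼ + (⅛)*13²) - 588 = (-¼ + (⅛)*169) - 588 = (-¼ + 169/8) - 588 = 167/8 - 588 = -4537/8 ≈ -567.13)
-2604/(-1544) + m/(-4615) = -2604/(-1544) - 4537/8/(-4615) = -2604*(-1/1544) - 4537/8*(-1/4615) = 651/386 + 349/2840 = 991777/548120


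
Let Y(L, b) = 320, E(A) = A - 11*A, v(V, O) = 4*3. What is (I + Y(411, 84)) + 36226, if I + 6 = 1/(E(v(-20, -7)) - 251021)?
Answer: 9176692139/251141 ≈ 36540.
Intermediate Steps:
v(V, O) = 12
E(A) = -10*A
I = -1506847/251141 (I = -6 + 1/(-10*12 - 251021) = -6 + 1/(-120 - 251021) = -6 + 1/(-251141) = -6 - 1/251141 = -1506847/251141 ≈ -6.0000)
(I + Y(411, 84)) + 36226 = (-1506847/251141 + 320) + 36226 = 78858273/251141 + 36226 = 9176692139/251141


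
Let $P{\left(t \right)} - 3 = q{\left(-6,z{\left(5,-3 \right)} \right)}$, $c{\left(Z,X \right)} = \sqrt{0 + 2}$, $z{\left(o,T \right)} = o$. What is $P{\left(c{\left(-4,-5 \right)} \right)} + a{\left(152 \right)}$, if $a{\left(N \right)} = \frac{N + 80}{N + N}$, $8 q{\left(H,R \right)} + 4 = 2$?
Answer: $\frac{267}{76} \approx 3.5132$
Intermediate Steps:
$q{\left(H,R \right)} = - \frac{1}{4}$ ($q{\left(H,R \right)} = - \frac{1}{2} + \frac{1}{8} \cdot 2 = - \frac{1}{2} + \frac{1}{4} = - \frac{1}{4}$)
$c{\left(Z,X \right)} = \sqrt{2}$
$a{\left(N \right)} = \frac{80 + N}{2 N}$
$P{\left(t \right)} = \frac{11}{4}$ ($P{\left(t \right)} = 3 - \frac{1}{4} = \frac{11}{4}$)
$P{\left(c{\left(-4,-5 \right)} \right)} + a{\left(152 \right)} = \frac{11}{4} + \frac{80 + 152}{2 \cdot 152} = \frac{11}{4} + \frac{1}{2} \cdot \frac{1}{152} \cdot 232 = \frac{11}{4} + \frac{29}{38} = \frac{267}{76}$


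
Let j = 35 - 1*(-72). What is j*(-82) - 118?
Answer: -8892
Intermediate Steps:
j = 107 (j = 35 + 72 = 107)
j*(-82) - 118 = 107*(-82) - 118 = -8774 - 118 = -8892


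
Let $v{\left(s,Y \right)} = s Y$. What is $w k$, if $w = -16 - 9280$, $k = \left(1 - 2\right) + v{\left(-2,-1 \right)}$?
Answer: $-9296$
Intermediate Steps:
$v{\left(s,Y \right)} = Y s$
$k = 1$ ($k = \left(1 - 2\right) - -2 = -1 + 2 = 1$)
$w = -9296$ ($w = -16 - 9280 = -9296$)
$w k = \left(-9296\right) 1 = -9296$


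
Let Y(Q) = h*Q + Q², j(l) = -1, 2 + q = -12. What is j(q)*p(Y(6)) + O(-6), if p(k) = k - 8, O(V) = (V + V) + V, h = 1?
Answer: -52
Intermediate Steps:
q = -14 (q = -2 - 12 = -14)
O(V) = 3*V (O(V) = 2*V + V = 3*V)
Y(Q) = Q + Q² (Y(Q) = 1*Q + Q² = Q + Q²)
p(k) = -8 + k
j(q)*p(Y(6)) + O(-6) = -(-8 + 6*(1 + 6)) + 3*(-6) = -(-8 + 6*7) - 18 = -(-8 + 42) - 18 = -1*34 - 18 = -34 - 18 = -52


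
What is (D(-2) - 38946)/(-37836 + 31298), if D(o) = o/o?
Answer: 38945/6538 ≈ 5.9567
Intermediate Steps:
D(o) = 1
(D(-2) - 38946)/(-37836 + 31298) = (1 - 38946)/(-37836 + 31298) = -38945/(-6538) = -38945*(-1/6538) = 38945/6538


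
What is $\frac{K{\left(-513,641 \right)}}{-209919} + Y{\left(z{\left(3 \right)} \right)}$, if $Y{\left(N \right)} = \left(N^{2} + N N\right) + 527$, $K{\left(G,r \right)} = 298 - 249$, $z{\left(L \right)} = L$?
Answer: $\frac{114405806}{209919} \approx 545.0$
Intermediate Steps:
$K{\left(G,r \right)} = 49$
$Y{\left(N \right)} = 527 + 2 N^{2}$ ($Y{\left(N \right)} = \left(N^{2} + N^{2}\right) + 527 = 2 N^{2} + 527 = 527 + 2 N^{2}$)
$\frac{K{\left(-513,641 \right)}}{-209919} + Y{\left(z{\left(3 \right)} \right)} = \frac{49}{-209919} + \left(527 + 2 \cdot 3^{2}\right) = 49 \left(- \frac{1}{209919}\right) + \left(527 + 2 \cdot 9\right) = - \frac{49}{209919} + \left(527 + 18\right) = - \frac{49}{209919} + 545 = \frac{114405806}{209919}$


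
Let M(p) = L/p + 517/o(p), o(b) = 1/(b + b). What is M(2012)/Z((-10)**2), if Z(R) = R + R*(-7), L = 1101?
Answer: -4185781997/1207200 ≈ -3467.3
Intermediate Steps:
o(b) = 1/(2*b)
M(p) = 1034*p + 1101/p (M(p) = 1101/p + 517/((1/(2*p))) = 1101/p + 517*(2*p) = 1101/p + 1034*p = 1034*p + 1101/p)
Z(R) = -6*R (Z(R) = R - 7*R = -6*R)
M(2012)/Z((-10)**2) = (1034*2012 + 1101/2012)/((-6*(-10)**2)) = (2080408 + 1101*(1/2012))/((-6*100)) = (2080408 + 1101/2012)/(-600) = (4185781997/2012)*(-1/600) = -4185781997/1207200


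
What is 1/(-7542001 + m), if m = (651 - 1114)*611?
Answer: -1/7824894 ≈ -1.2780e-7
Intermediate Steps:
m = -282893 (m = -463*611 = -282893)
1/(-7542001 + m) = 1/(-7542001 - 282893) = 1/(-7824894) = -1/7824894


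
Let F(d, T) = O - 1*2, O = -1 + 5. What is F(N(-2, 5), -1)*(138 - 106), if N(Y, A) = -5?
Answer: 64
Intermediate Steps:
O = 4
F(d, T) = 2 (F(d, T) = 4 - 1*2 = 4 - 2 = 2)
F(N(-2, 5), -1)*(138 - 106) = 2*(138 - 106) = 2*32 = 64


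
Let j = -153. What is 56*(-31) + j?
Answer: -1889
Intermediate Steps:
56*(-31) + j = 56*(-31) - 153 = -1736 - 153 = -1889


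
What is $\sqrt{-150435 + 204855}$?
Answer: $2 \sqrt{13605} \approx 233.28$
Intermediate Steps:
$\sqrt{-150435 + 204855} = \sqrt{54420} = 2 \sqrt{13605}$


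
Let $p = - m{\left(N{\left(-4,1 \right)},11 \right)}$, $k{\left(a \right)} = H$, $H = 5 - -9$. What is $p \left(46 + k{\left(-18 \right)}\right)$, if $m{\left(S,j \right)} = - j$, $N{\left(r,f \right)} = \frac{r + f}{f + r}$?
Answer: $660$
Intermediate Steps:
$N{\left(r,f \right)} = 1$ ($N{\left(r,f \right)} = \frac{f + r}{f + r} = 1$)
$H = 14$ ($H = 5 + 9 = 14$)
$k{\left(a \right)} = 14$
$p = 11$ ($p = - \left(-1\right) 11 = \left(-1\right) \left(-11\right) = 11$)
$p \left(46 + k{\left(-18 \right)}\right) = 11 \left(46 + 14\right) = 11 \cdot 60 = 660$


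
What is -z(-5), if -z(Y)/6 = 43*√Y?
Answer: 258*I*√5 ≈ 576.91*I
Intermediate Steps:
z(Y) = -258*√Y
-z(-5) = -(-258)*√(-5) = -(-258)*I*√5 = 258*I*√5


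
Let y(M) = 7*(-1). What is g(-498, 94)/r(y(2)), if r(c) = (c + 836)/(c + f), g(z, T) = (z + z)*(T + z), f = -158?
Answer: -66393360/829 ≈ -80089.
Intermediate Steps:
g(z, T) = 2*z*(T + z) (g(z, T) = (2*z)*(T + z) = 2*z*(T + z))
y(M) = -7
r(c) = (836 + c)/(-158 + c) (r(c) = (c + 836)/(c - 158) = (836 + c)/(-158 + c))
g(-498, 94)/r(y(2)) = (2*(-498)*(94 - 498))/(((836 - 7)/(-158 - 7))) = (2*(-498)*(-404))/((829/(-165))) = 402384/((-1/165*829)) = 402384/(-829/165) = 402384*(-165/829) = -66393360/829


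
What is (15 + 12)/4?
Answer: 27/4 ≈ 6.7500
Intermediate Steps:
(15 + 12)/4 = 27*(1/4) = 27/4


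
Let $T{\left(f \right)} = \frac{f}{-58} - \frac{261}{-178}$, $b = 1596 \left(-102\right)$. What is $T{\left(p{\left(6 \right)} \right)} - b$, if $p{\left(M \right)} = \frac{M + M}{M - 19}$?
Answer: $\frac{10924419417}{67106} \approx 1.6279 \cdot 10^{5}$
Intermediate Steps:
$p{\left(M \right)} = \frac{2 M}{-19 + M}$
$b = -162792$
$T{\left(f \right)} = \frac{261}{178} - \frac{f}{58}$ ($T{\left(f \right)} = f \left(- \frac{1}{58}\right) - - \frac{261}{178} = - \frac{f}{58} + \frac{261}{178} = \frac{261}{178} - \frac{f}{58}$)
$T{\left(p{\left(6 \right)} \right)} - b = \left(\frac{261}{178} - \frac{2 \cdot 6 \frac{1}{-19 + 6}}{58}\right) - -162792 = \left(\frac{261}{178} - \frac{2 \cdot 6 \frac{1}{-13}}{58}\right) + 162792 = \left(\frac{261}{178} - \frac{2 \cdot 6 \left(- \frac{1}{13}\right)}{58}\right) + 162792 = \left(\frac{261}{178} - - \frac{6}{377}\right) + 162792 = \left(\frac{261}{178} + \frac{6}{377}\right) + 162792 = \frac{99465}{67106} + 162792 = \frac{10924419417}{67106}$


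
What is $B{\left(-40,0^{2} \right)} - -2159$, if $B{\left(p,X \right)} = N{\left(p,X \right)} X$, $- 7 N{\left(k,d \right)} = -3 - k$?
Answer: $2159$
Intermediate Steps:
$N{\left(k,d \right)} = \frac{3}{7} + \frac{k}{7}$ ($N{\left(k,d \right)} = - \frac{-3 - k}{7} = \frac{3}{7} + \frac{k}{7}$)
$B{\left(p,X \right)} = X \left(\frac{3}{7} + \frac{p}{7}\right)$ ($B{\left(p,X \right)} = \left(\frac{3}{7} + \frac{p}{7}\right) X = X \left(\frac{3}{7} + \frac{p}{7}\right)$)
$B{\left(-40,0^{2} \right)} - -2159 = \frac{0^{2} \left(3 - 40\right)}{7} - -2159 = \frac{1}{7} \cdot 0 \left(-37\right) + 2159 = 0 + 2159 = 2159$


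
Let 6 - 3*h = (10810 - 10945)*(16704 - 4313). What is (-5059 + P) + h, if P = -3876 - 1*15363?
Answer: 533299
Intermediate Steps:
P = -19239 (P = -3876 - 15363 = -19239)
h = 557597 (h = 2 - (10810 - 10945)*(16704 - 4313)/3 = 2 - (-45)*12391 = 2 - 1/3*(-1672785) = 2 + 557595 = 557597)
(-5059 + P) + h = (-5059 - 19239) + 557597 = -24298 + 557597 = 533299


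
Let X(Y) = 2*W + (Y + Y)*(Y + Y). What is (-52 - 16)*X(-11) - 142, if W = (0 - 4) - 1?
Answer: -32374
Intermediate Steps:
W = -5 (W = -4 - 1 = -5)
X(Y) = -10 + 4*Y² (X(Y) = 2*(-5) + (Y + Y)*(Y + Y) = -10 + (2*Y)*(2*Y) = -10 + 4*Y²)
(-52 - 16)*X(-11) - 142 = (-52 - 16)*(-10 + 4*(-11)²) - 142 = -68*(-10 + 4*121) - 142 = -68*(-10 + 484) - 142 = -68*474 - 142 = -32232 - 142 = -32374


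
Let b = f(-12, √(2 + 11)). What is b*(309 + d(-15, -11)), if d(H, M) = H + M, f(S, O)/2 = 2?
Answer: 1132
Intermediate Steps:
f(S, O) = 4 (f(S, O) = 2*2 = 4)
b = 4
b*(309 + d(-15, -11)) = 4*(309 + (-15 - 11)) = 4*(309 - 26) = 4*283 = 1132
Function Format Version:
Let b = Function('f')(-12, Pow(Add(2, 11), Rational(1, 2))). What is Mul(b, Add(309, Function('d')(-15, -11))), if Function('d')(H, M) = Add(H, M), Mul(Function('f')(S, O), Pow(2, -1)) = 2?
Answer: 1132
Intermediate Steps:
Function('f')(S, O) = 4 (Function('f')(S, O) = Mul(2, 2) = 4)
b = 4
Mul(b, Add(309, Function('d')(-15, -11))) = Mul(4, Add(309, Add(-15, -11))) = Mul(4, Add(309, -26)) = Mul(4, 283) = 1132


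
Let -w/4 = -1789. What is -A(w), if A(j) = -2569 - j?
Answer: 9725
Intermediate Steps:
w = 7156 (w = -4*(-1789) = 7156)
-A(w) = -(-2569 - 1*7156) = -(-2569 - 7156) = -1*(-9725) = 9725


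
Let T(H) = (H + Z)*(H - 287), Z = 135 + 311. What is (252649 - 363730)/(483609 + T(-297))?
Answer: -111081/396593 ≈ -0.28009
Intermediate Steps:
Z = 446
T(H) = (-287 + H)*(446 + H) (T(H) = (H + 446)*(H - 287) = (446 + H)*(-287 + H) = (-287 + H)*(446 + H))
(252649 - 363730)/(483609 + T(-297)) = (252649 - 363730)/(483609 + (-128002 + (-297)**2 + 159*(-297))) = -111081/(483609 + (-128002 + 88209 - 47223)) = -111081/(483609 - 87016) = -111081/396593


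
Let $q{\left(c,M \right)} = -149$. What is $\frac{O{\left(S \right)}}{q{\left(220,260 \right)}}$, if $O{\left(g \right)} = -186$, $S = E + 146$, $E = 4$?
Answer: $\frac{186}{149} \approx 1.2483$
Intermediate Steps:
$S = 150$ ($S = 4 + 146 = 150$)
$\frac{O{\left(S \right)}}{q{\left(220,260 \right)}} = - \frac{186}{-149} = \left(-186\right) \left(- \frac{1}{149}\right) = \frac{186}{149}$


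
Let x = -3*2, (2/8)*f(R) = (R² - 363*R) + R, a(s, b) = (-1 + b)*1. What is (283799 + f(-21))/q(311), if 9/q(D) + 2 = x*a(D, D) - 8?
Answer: -590865770/9 ≈ -6.5652e+7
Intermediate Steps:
a(s, b) = -1 + b
f(R) = -1448*R + 4*R² (f(R) = 4*((R² - 363*R) + R) = 4*(R² - 362*R) = -1448*R + 4*R²)
x = -6
q(D) = 9/(-4 - 6*D) (q(D) = 9/(-2 + (-6*(-1 + D) - 8)) = 9/(-2 + ((6 - 6*D) - 8)) = 9/(-2 + (-2 - 6*D)) = 9/(-4 - 6*D))
(283799 + f(-21))/q(311) = (283799 + 4*(-21)*(-362 - 21))/((-9/(4 + 6*311))) = (283799 + 4*(-21)*(-383))/((-9/(4 + 1866))) = (283799 + 32172)/((-9/1870)) = 315971/((-9*1/1870)) = 315971/(-9/1870) = 315971*(-1870/9) = -590865770/9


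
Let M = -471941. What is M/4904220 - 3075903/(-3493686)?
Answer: 2239348557689/2855634125820 ≈ 0.78419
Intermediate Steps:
M/4904220 - 3075903/(-3493686) = -471941/4904220 - 3075903/(-3493686) = -471941*1/4904220 - 3075903*(-1/3493686) = -471941/4904220 + 1025301/1164562 = 2239348557689/2855634125820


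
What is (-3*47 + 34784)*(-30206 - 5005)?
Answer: -1219814673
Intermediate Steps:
(-3*47 + 34784)*(-30206 - 5005) = (-141 + 34784)*(-35211) = 34643*(-35211) = -1219814673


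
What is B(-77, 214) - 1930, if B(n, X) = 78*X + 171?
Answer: 14933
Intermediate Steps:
B(n, X) = 171 + 78*X
B(-77, 214) - 1930 = (171 + 78*214) - 1930 = (171 + 16692) - 1930 = 16863 - 1930 = 14933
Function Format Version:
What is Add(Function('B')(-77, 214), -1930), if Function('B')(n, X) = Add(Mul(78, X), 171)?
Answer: 14933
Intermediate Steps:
Function('B')(n, X) = Add(171, Mul(78, X))
Add(Function('B')(-77, 214), -1930) = Add(Add(171, Mul(78, 214)), -1930) = Add(Add(171, 16692), -1930) = Add(16863, -1930) = 14933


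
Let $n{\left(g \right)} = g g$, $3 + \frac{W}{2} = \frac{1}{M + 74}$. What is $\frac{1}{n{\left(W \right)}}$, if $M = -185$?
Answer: $\frac{12321}{446224} \approx 0.027612$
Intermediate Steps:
$W = - \frac{668}{111}$ ($W = -6 + \frac{2}{-185 + 74} = -6 + \frac{2}{-111} = -6 + 2 \left(- \frac{1}{111}\right) = -6 - \frac{2}{111} = - \frac{668}{111} \approx -6.018$)
$n{\left(g \right)} = g^{2}$
$\frac{1}{n{\left(W \right)}} = \frac{1}{\left(- \frac{668}{111}\right)^{2}} = \frac{1}{\frac{446224}{12321}} = \frac{12321}{446224}$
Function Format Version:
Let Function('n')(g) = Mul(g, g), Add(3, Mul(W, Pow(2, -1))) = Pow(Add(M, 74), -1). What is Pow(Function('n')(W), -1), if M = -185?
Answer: Rational(12321, 446224) ≈ 0.027612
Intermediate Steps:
W = Rational(-668, 111) (W = Add(-6, Mul(2, Pow(Add(-185, 74), -1))) = Add(-6, Mul(2, Pow(-111, -1))) = Add(-6, Mul(2, Rational(-1, 111))) = Add(-6, Rational(-2, 111)) = Rational(-668, 111) ≈ -6.0180)
Function('n')(g) = Pow(g, 2)
Pow(Function('n')(W), -1) = Pow(Pow(Rational(-668, 111), 2), -1) = Pow(Rational(446224, 12321), -1) = Rational(12321, 446224)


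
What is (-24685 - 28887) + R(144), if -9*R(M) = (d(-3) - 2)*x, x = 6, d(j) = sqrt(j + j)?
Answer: -160712/3 - 2*I*sqrt(6)/3 ≈ -53571.0 - 1.633*I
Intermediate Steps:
d(j) = sqrt(2)*sqrt(j) (d(j) = sqrt(2*j) = sqrt(2)*sqrt(j))
R(M) = 4/3 - 2*I*sqrt(6)/3 (R(M) = -(sqrt(2)*sqrt(-3) - 2)*6/9 = -(sqrt(2)*(I*sqrt(3)) - 2)*6/9 = -(I*sqrt(6) - 2)*6/9 = -(-2 + I*sqrt(6))*6/9 = -(-12 + 6*I*sqrt(6))/9 = 4/3 - 2*I*sqrt(6)/3)
(-24685 - 28887) + R(144) = (-24685 - 28887) + (4/3 - 2*I*sqrt(6)/3) = -53572 + (4/3 - 2*I*sqrt(6)/3) = -160712/3 - 2*I*sqrt(6)/3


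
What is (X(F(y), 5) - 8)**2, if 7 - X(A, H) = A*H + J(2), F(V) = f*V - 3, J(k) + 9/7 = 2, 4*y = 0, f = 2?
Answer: 8649/49 ≈ 176.51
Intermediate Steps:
y = 0 (y = (1/4)*0 = 0)
J(k) = 5/7 (J(k) = -9/7 + 2 = 5/7)
F(V) = -3 + 2*V (F(V) = 2*V - 3 = -3 + 2*V)
X(A, H) = 44/7 - A*H (X(A, H) = 7 - (A*H + 5/7) = 7 - (5/7 + A*H) = 7 + (-5/7 - A*H) = 44/7 - A*H)
(X(F(y), 5) - 8)**2 = ((44/7 - 1*(-3 + 2*0)*5) - 8)**2 = ((44/7 - 1*(-3 + 0)*5) - 8)**2 = ((44/7 - 1*(-3)*5) - 8)**2 = ((44/7 + 15) - 8)**2 = (149/7 - 8)**2 = (93/7)**2 = 8649/49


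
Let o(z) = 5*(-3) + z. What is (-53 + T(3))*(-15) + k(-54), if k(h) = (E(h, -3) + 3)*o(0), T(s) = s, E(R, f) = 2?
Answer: 675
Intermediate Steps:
o(z) = -15 + z
k(h) = -75 (k(h) = (2 + 3)*(-15 + 0) = 5*(-15) = -75)
(-53 + T(3))*(-15) + k(-54) = (-53 + 3)*(-15) - 75 = -50*(-15) - 75 = 750 - 75 = 675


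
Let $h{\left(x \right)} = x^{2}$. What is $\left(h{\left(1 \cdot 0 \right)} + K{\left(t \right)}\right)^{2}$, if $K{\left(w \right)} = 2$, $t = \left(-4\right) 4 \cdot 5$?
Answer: $4$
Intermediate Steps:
$t = -80$ ($t = \left(-16\right) 5 = -80$)
$\left(h{\left(1 \cdot 0 \right)} + K{\left(t \right)}\right)^{2} = \left(\left(1 \cdot 0\right)^{2} + 2\right)^{2} = \left(0^{2} + 2\right)^{2} = \left(0 + 2\right)^{2} = 2^{2} = 4$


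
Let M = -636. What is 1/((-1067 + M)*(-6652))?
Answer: 1/11328356 ≈ 8.8274e-8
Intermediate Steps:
1/((-1067 + M)*(-6652)) = 1/(-1067 - 636*(-6652)) = -1/6652/(-1703) = -1/1703*(-1/6652) = 1/11328356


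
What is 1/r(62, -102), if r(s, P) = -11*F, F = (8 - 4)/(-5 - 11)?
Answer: 4/11 ≈ 0.36364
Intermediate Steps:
F = -¼ (F = 4/(-16) = 4*(-1/16) = -¼ ≈ -0.25000)
r(s, P) = 11/4 (r(s, P) = -11*(-¼) = 11/4)
1/r(62, -102) = 1/(11/4) = 4/11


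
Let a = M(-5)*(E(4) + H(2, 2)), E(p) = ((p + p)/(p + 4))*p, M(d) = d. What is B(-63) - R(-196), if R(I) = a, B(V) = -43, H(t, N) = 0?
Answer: -23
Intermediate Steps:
E(p) = 2*p**2/(4 + p) (E(p) = ((2*p)/(4 + p))*p = (2*p/(4 + p))*p = 2*p**2/(4 + p))
a = -20 (a = -5*(2*4**2/(4 + 4) + 0) = -5*(2*16/8 + 0) = -5*(2*16*(1/8) + 0) = -5*(4 + 0) = -5*4 = -20)
R(I) = -20
B(-63) - R(-196) = -43 - 1*(-20) = -43 + 20 = -23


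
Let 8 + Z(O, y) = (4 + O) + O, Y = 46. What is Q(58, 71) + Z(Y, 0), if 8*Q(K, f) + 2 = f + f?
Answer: 211/2 ≈ 105.50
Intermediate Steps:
Q(K, f) = -¼ + f/4 (Q(K, f) = -¼ + (f + f)/8 = -¼ + (2*f)/8 = -¼ + f/4)
Z(O, y) = -4 + 2*O (Z(O, y) = -8 + ((4 + O) + O) = -8 + (4 + 2*O) = -4 + 2*O)
Q(58, 71) + Z(Y, 0) = (-¼ + (¼)*71) + (-4 + 2*46) = (-¼ + 71/4) + (-4 + 92) = 35/2 + 88 = 211/2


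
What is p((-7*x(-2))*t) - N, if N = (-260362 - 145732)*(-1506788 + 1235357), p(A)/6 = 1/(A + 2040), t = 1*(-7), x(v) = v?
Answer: -107029931999091/971 ≈ -1.1023e+11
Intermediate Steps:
t = -7
p(A) = 6/(2040 + A) (p(A) = 6/(A + 2040) = 6/(2040 + A))
N = 110226500514 (N = -406094*(-271431) = 110226500514)
p((-7*x(-2))*t) - N = 6/(2040 - 7*(-2)*(-7)) - 1*110226500514 = 6/(2040 + 14*(-7)) - 110226500514 = 6/(2040 - 98) - 110226500514 = 6/1942 - 110226500514 = 6*(1/1942) - 110226500514 = 3/971 - 110226500514 = -107029931999091/971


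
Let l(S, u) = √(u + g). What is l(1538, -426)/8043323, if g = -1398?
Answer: 4*I*√114/8043323 ≈ 5.3098e-6*I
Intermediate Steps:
l(S, u) = √(-1398 + u) (l(S, u) = √(u - 1398) = √(-1398 + u))
l(1538, -426)/8043323 = √(-1398 - 426)/8043323 = √(-1824)*(1/8043323) = (4*I*√114)*(1/8043323) = 4*I*√114/8043323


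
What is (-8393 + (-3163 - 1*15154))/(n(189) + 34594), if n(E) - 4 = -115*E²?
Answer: 26710/4073317 ≈ 0.0065573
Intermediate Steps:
n(E) = 4 - 115*E²
(-8393 + (-3163 - 1*15154))/(n(189) + 34594) = (-8393 + (-3163 - 1*15154))/((4 - 115*189²) + 34594) = (-8393 + (-3163 - 15154))/((4 - 115*35721) + 34594) = (-8393 - 18317)/((4 - 4107915) + 34594) = -26710/(-4107911 + 34594) = -26710/(-4073317) = -26710*(-1/4073317) = 26710/4073317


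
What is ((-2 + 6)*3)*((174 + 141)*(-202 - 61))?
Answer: -994140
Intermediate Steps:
((-2 + 6)*3)*((174 + 141)*(-202 - 61)) = (4*3)*(315*(-263)) = 12*(-82845) = -994140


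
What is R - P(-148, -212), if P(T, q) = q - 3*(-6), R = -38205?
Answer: -38011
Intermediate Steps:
P(T, q) = 18 + q (P(T, q) = q + 18 = 18 + q)
R - P(-148, -212) = -38205 - (18 - 212) = -38205 - 1*(-194) = -38205 + 194 = -38011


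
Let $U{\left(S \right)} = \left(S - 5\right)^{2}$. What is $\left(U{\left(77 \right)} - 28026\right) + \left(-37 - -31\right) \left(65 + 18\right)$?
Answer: $-23340$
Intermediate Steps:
$U{\left(S \right)} = \left(-5 + S\right)^{2}$
$\left(U{\left(77 \right)} - 28026\right) + \left(-37 - -31\right) \left(65 + 18\right) = \left(\left(-5 + 77\right)^{2} - 28026\right) + \left(-37 - -31\right) \left(65 + 18\right) = \left(72^{2} - 28026\right) + \left(-37 + 31\right) 83 = \left(5184 - 28026\right) - 498 = -22842 - 498 = -23340$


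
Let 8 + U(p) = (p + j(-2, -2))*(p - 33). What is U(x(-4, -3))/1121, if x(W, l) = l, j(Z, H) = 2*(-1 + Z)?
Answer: 316/1121 ≈ 0.28189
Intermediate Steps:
j(Z, H) = -2 + 2*Z
U(p) = -8 + (-33 + p)*(-6 + p) (U(p) = -8 + (p + (-2 + 2*(-2)))*(p - 33) = -8 + (p + (-2 - 4))*(-33 + p) = -8 + (p - 6)*(-33 + p) = -8 + (-6 + p)*(-33 + p) = -8 + (-33 + p)*(-6 + p))
U(x(-4, -3))/1121 = (190 + (-3)**2 - 39*(-3))/1121 = (190 + 9 + 117)*(1/1121) = 316*(1/1121) = 316/1121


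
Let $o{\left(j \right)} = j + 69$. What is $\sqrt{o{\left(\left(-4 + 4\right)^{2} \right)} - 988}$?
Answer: $i \sqrt{919} \approx 30.315 i$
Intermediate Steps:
$o{\left(j \right)} = 69 + j$
$\sqrt{o{\left(\left(-4 + 4\right)^{2} \right)} - 988} = \sqrt{\left(69 + \left(-4 + 4\right)^{2}\right) - 988} = \sqrt{\left(69 + 0^{2}\right) - 988} = \sqrt{\left(69 + 0\right) - 988} = \sqrt{69 - 988} = \sqrt{-919} = i \sqrt{919}$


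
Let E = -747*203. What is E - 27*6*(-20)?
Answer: -148401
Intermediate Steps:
E = -151641
E - 27*6*(-20) = -151641 - 27*6*(-20) = -151641 - 162*(-20) = -151641 - 1*(-3240) = -151641 + 3240 = -148401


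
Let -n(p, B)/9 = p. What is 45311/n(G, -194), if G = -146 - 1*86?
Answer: 45311/2088 ≈ 21.701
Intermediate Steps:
G = -232 (G = -146 - 86 = -232)
n(p, B) = -9*p
45311/n(G, -194) = 45311/((-9*(-232))) = 45311/2088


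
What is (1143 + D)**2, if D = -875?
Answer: 71824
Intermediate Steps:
(1143 + D)**2 = (1143 - 875)**2 = 268**2 = 71824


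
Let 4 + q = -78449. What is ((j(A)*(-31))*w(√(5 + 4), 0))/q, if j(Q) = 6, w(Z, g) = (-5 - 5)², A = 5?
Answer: 6200/26151 ≈ 0.23708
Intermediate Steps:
w(Z, g) = 100 (w(Z, g) = (-10)² = 100)
q = -78453 (q = -4 - 78449 = -78453)
((j(A)*(-31))*w(√(5 + 4), 0))/q = ((6*(-31))*100)/(-78453) = -186*100*(-1/78453) = -18600*(-1/78453) = 6200/26151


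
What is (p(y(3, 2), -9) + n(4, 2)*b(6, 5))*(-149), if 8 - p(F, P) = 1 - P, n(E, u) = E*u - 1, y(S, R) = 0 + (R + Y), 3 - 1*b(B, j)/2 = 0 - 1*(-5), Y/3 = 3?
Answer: 4470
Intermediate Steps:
Y = 9 (Y = 3*3 = 9)
b(B, j) = -4 (b(B, j) = 6 - 2*(0 - 1*(-5)) = 6 - 2*(0 + 5) = 6 - 2*5 = 6 - 10 = -4)
y(S, R) = 9 + R (y(S, R) = 0 + (R + 9) = 0 + (9 + R) = 9 + R)
n(E, u) = -1 + E*u
p(F, P) = 7 + P (p(F, P) = 8 - (1 - P) = 8 + (-1 + P) = 7 + P)
(p(y(3, 2), -9) + n(4, 2)*b(6, 5))*(-149) = ((7 - 9) + (-1 + 4*2)*(-4))*(-149) = (-2 + (-1 + 8)*(-4))*(-149) = (-2 + 7*(-4))*(-149) = (-2 - 28)*(-149) = -30*(-149) = 4470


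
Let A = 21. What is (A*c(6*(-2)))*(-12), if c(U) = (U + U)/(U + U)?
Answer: -252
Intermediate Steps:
c(U) = 1 (c(U) = (2*U)/((2*U)) = (2*U)*(1/(2*U)) = 1)
(A*c(6*(-2)))*(-12) = (21*1)*(-12) = 21*(-12) = -252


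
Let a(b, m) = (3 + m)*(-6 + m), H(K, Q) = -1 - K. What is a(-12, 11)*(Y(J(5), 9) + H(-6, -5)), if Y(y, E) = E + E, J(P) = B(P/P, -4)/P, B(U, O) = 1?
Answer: 1610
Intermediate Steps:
J(P) = 1/P
a(b, m) = (-6 + m)*(3 + m)
Y(y, E) = 2*E
a(-12, 11)*(Y(J(5), 9) + H(-6, -5)) = (-18 + 11² - 3*11)*(2*9 + (-1 - 1*(-6))) = (-18 + 121 - 33)*(18 + (-1 + 6)) = 70*(18 + 5) = 70*23 = 1610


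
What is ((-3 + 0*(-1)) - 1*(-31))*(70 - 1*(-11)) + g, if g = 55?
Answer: 2323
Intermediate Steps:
((-3 + 0*(-1)) - 1*(-31))*(70 - 1*(-11)) + g = ((-3 + 0*(-1)) - 1*(-31))*(70 - 1*(-11)) + 55 = ((-3 + 0) + 31)*(70 + 11) + 55 = (-3 + 31)*81 + 55 = 28*81 + 55 = 2268 + 55 = 2323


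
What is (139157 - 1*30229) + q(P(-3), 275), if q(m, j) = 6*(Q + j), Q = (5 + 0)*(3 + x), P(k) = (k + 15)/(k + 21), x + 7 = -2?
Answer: 110398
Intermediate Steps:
x = -9 (x = -7 - 2 = -9)
P(k) = (15 + k)/(21 + k)
Q = -30 (Q = (5 + 0)*(3 - 9) = 5*(-6) = -30)
q(m, j) = -180 + 6*j (q(m, j) = 6*(-30 + j) = -180 + 6*j)
(139157 - 1*30229) + q(P(-3), 275) = (139157 - 1*30229) + (-180 + 6*275) = (139157 - 30229) + (-180 + 1650) = 108928 + 1470 = 110398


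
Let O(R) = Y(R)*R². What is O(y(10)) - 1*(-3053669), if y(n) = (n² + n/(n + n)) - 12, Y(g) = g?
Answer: 29974585/8 ≈ 3.7468e+6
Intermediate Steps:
y(n) = -23/2 + n² (y(n) = (n² + n/((2*n))) - 12 = (n² + (1/(2*n))*n) - 12 = (n² + ½) - 12 = (½ + n²) - 12 = -23/2 + n²)
O(R) = R³ (O(R) = R*R² = R³)
O(y(10)) - 1*(-3053669) = (-23/2 + 10²)³ - 1*(-3053669) = (-23/2 + 100)³ + 3053669 = (177/2)³ + 3053669 = 5545233/8 + 3053669 = 29974585/8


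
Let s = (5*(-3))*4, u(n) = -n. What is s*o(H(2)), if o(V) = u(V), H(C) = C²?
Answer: 240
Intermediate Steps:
s = -60 (s = -15*4 = -60)
o(V) = -V
s*o(H(2)) = -(-60)*2² = -(-60)*4 = -60*(-4) = 240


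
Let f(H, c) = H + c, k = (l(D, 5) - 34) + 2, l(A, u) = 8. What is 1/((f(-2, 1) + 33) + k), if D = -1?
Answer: 1/8 ≈ 0.12500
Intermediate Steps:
k = -24 (k = (8 - 34) + 2 = -26 + 2 = -24)
1/((f(-2, 1) + 33) + k) = 1/(((-2 + 1) + 33) - 24) = 1/((-1 + 33) - 24) = 1/(32 - 24) = 1/8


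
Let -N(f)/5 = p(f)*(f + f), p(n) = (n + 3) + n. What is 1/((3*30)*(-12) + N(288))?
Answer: -1/1668600 ≈ -5.9931e-7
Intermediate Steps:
p(n) = 3 + 2*n (p(n) = (3 + n) + n = 3 + 2*n)
N(f) = -10*f*(3 + 2*f) (N(f) = -5*(3 + 2*f)*(f + f) = -5*(3 + 2*f)*2*f = -10*f*(3 + 2*f))
1/((3*30)*(-12) + N(288)) = 1/((3*30)*(-12) - 10*288*(3 + 2*288)) = 1/(90*(-12) - 10*288*(3 + 576)) = 1/(-1080 - 10*288*579) = 1/(-1080 - 1667520) = 1/(-1668600) = -1/1668600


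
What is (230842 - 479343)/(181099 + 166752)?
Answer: -248501/347851 ≈ -0.71439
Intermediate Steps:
(230842 - 479343)/(181099 + 166752) = -248501/347851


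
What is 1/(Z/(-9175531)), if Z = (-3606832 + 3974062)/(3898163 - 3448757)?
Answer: -687256447431/61205 ≈ -1.1229e+7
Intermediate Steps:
Z = 61205/74901 (Z = 367230/449406 = 367230*(1/449406) = 61205/74901 ≈ 0.81715)
1/(Z/(-9175531)) = 1/((61205/74901)/(-9175531)) = 1/((61205/74901)*(-1/9175531)) = 1/(-61205/687256447431) = -687256447431/61205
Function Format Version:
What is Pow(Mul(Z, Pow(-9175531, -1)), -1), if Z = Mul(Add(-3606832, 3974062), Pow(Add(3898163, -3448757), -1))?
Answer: Rational(-687256447431, 61205) ≈ -1.1229e+7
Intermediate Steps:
Z = Rational(61205, 74901) (Z = Mul(367230, Pow(449406, -1)) = Mul(367230, Rational(1, 449406)) = Rational(61205, 74901) ≈ 0.81715)
Pow(Mul(Z, Pow(-9175531, -1)), -1) = Pow(Mul(Rational(61205, 74901), Pow(-9175531, -1)), -1) = Pow(Mul(Rational(61205, 74901), Rational(-1, 9175531)), -1) = Pow(Rational(-61205, 687256447431), -1) = Rational(-687256447431, 61205)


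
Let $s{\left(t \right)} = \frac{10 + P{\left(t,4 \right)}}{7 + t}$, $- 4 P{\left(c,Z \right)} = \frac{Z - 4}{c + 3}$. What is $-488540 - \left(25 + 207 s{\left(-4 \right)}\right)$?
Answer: $-489255$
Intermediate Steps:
$P{\left(c,Z \right)} = - \frac{-4 + Z}{4 \left(3 + c\right)}$ ($P{\left(c,Z \right)} = - \frac{\left(Z - 4\right) \frac{1}{c + 3}}{4} = - \frac{\left(-4 + Z\right) \frac{1}{3 + c}}{4} = - \frac{\frac{1}{3 + c} \left(-4 + Z\right)}{4} = - \frac{-4 + Z}{4 \left(3 + c\right)}$)
$s{\left(t \right)} = \frac{10}{7 + t}$ ($s{\left(t \right)} = \frac{10 + \frac{4 - 4}{4 \left(3 + t\right)}}{7 + t} = \frac{10 + \frac{1}{4} \frac{1}{3 + t} 0}{7 + t} = \frac{10 + 0}{7 + t} = \frac{10}{7 + t}$)
$-488540 - \left(25 + 207 s{\left(-4 \right)}\right) = -488540 - \left(25 + 207 \frac{10}{7 - 4}\right) = -488540 - \left(25 + 207 \cdot \frac{10}{3}\right) = -488540 - \left(25 + 690\right) = -488540 - 715 = -489255$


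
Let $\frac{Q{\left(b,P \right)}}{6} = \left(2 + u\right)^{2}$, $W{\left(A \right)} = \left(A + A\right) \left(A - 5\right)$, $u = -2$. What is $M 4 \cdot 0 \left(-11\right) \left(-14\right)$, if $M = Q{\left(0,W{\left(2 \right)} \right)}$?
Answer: $0$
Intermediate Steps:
$W{\left(A \right)} = 2 A \left(-5 + A\right)$
$Q{\left(b,P \right)} = 0$ ($Q{\left(b,P \right)} = 6 \left(2 - 2\right)^{2} = 6 \cdot 0^{2} = 6 \cdot 0 = 0$)
$M = 0$
$M 4 \cdot 0 \left(-11\right) \left(-14\right) = 0 \cdot 4 \cdot 0 \left(-11\right) \left(-14\right) = 0 \cdot 0 \left(-11\right) \left(-14\right) = 0 \left(-11\right) \left(-14\right) = 0 \left(-14\right) = 0$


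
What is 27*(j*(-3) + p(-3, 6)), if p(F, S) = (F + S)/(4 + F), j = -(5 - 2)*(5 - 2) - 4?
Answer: 1134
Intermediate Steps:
j = -13 (j = -3*3 - 4 = -1*9 - 4 = -9 - 4 = -13)
p(F, S) = (F + S)/(4 + F)
27*(j*(-3) + p(-3, 6)) = 27*(-13*(-3) + (-3 + 6)/(4 - 3)) = 27*(39 + 3/1) = 27*(39 + 1*3) = 27*(39 + 3) = 27*42 = 1134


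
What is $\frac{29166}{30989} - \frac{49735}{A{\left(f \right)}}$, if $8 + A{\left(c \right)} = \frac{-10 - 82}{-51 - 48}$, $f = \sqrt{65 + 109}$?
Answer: $\frac{4360084851}{619780} \approx 7034.9$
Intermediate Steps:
$f = \sqrt{174} \approx 13.191$
$A{\left(c \right)} = - \frac{700}{99}$ ($A{\left(c \right)} = -8 + \frac{-10 - 82}{-51 - 48} = -8 - \frac{92}{-99} = -8 - - \frac{92}{99} = -8 + \frac{92}{99} = - \frac{700}{99}$)
$\frac{29166}{30989} - \frac{49735}{A{\left(f \right)}} = \frac{29166}{30989} - \frac{49735}{- \frac{700}{99}} = 29166 \cdot \frac{1}{30989} - - \frac{140679}{20} = \frac{29166}{30989} + \frac{140679}{20} = \frac{4360084851}{619780}$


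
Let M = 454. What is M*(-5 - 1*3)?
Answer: -3632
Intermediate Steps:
M*(-5 - 1*3) = 454*(-5 - 1*3) = 454*(-5 - 3) = 454*(-8) = -3632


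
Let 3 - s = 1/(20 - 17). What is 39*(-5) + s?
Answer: -577/3 ≈ -192.33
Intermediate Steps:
s = 8/3 (s = 3 - 1/(20 - 17) = 3 - 1/3 = 3 - 1*⅓ = 3 - ⅓ = 8/3 ≈ 2.6667)
39*(-5) + s = 39*(-5) + 8/3 = -195 + 8/3 = -577/3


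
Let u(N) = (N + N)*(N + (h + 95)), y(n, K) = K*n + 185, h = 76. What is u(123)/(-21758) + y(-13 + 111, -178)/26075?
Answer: -1130684811/283669925 ≈ -3.9859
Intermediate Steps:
y(n, K) = 185 + K*n
u(N) = 2*N*(171 + N) (u(N) = (N + N)*(N + (76 + 95)) = (2*N)*(N + 171) = (2*N)*(171 + N) = 2*N*(171 + N))
u(123)/(-21758) + y(-13 + 111, -178)/26075 = (2*123*(171 + 123))/(-21758) + (185 - 178*(-13 + 111))/26075 = (2*123*294)*(-1/21758) + (185 - 178*98)*(1/26075) = 72324*(-1/21758) + (185 - 17444)*(1/26075) = -36162/10879 - 17259*1/26075 = -36162/10879 - 17259/26075 = -1130684811/283669925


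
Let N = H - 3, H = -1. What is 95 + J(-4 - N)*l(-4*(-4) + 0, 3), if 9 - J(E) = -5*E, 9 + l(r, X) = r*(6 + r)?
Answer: 3182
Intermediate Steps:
N = -4 (N = -1 - 3 = -4)
l(r, X) = -9 + r*(6 + r)
J(E) = 9 + 5*E (J(E) = 9 - (-5)*E = 9 + 5*E)
95 + J(-4 - N)*l(-4*(-4) + 0, 3) = 95 + (9 + 5*(-4 - 1*(-4)))*(-9 + (-4*(-4) + 0)**2 + 6*(-4*(-4) + 0)) = 95 + (9 + 5*(-4 + 4))*(-9 + (16 + 0)**2 + 6*(16 + 0)) = 95 + (9 + 5*0)*(-9 + 16**2 + 6*16) = 95 + (9 + 0)*(-9 + 256 + 96) = 95 + 9*343 = 95 + 3087 = 3182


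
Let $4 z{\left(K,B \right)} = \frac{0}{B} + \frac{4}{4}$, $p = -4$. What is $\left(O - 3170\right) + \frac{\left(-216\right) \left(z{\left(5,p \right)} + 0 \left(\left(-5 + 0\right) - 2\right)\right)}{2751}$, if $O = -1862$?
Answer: $- \frac{4614362}{917} \approx -5032.0$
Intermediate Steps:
$z{\left(K,B \right)} = \frac{1}{4}$ ($z{\left(K,B \right)} = \frac{\frac{0}{B} + \frac{4}{4}}{4} = \frac{0 + 4 \cdot \frac{1}{4}}{4} = \frac{0 + 1}{4} = \frac{1}{4} \cdot 1 = \frac{1}{4}$)
$\left(O - 3170\right) + \frac{\left(-216\right) \left(z{\left(5,p \right)} + 0 \left(\left(-5 + 0\right) - 2\right)\right)}{2751} = \left(-1862 - 3170\right) + \frac{\left(-216\right) \left(\frac{1}{4} + 0 \left(\left(-5 + 0\right) - 2\right)\right)}{2751} = -5032 + - 216 \left(\frac{1}{4} + 0 \left(-5 - 2\right)\right) \frac{1}{2751} = -5032 + - 216 \left(\frac{1}{4} + 0 \left(-7\right)\right) \frac{1}{2751} = -5032 + - 216 \left(\frac{1}{4} + 0\right) \frac{1}{2751} = -5032 + \left(-216\right) \frac{1}{4} \cdot \frac{1}{2751} = -5032 - \frac{18}{917} = - \frac{4614362}{917}$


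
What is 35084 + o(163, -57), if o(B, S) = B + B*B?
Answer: 61816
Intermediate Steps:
o(B, S) = B + B²
35084 + o(163, -57) = 35084 + 163*(1 + 163) = 35084 + 163*164 = 35084 + 26732 = 61816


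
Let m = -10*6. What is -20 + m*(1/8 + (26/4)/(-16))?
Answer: -25/8 ≈ -3.1250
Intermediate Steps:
m = -60
-20 + m*(1/8 + (26/4)/(-16)) = -20 - 60*(1/8 + (26/4)/(-16)) = -20 - 60*(1*(1/8) + (26*(1/4))*(-1/16)) = -20 - 60*(1/8 + (13/2)*(-1/16)) = -20 - 60*(1/8 - 13/32) = -20 - 60*(-9/32) = -20 + 135/8 = -25/8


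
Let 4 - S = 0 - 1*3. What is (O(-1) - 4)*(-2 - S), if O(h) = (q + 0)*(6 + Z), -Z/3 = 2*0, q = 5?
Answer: -234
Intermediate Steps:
Z = 0 (Z = -6*0 = -3*0 = 0)
O(h) = 30 (O(h) = (5 + 0)*(6 + 0) = 5*6 = 30)
S = 7 (S = 4 - (0 - 1*3) = 4 - (0 - 3) = 4 - 1*(-3) = 4 + 3 = 7)
(O(-1) - 4)*(-2 - S) = (30 - 4)*(-2 - 1*7) = 26*(-2 - 7) = 26*(-9) = -234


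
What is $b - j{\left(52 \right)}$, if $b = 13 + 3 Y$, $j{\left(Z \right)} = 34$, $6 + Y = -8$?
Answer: $-63$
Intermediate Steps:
$Y = -14$ ($Y = -6 - 8 = -14$)
$b = -29$ ($b = 13 + 3 \left(-14\right) = 13 - 42 = -29$)
$b - j{\left(52 \right)} = -29 - 34 = -63$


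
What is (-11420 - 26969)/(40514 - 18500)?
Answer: -38389/22014 ≈ -1.7438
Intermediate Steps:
(-11420 - 26969)/(40514 - 18500) = -38389/22014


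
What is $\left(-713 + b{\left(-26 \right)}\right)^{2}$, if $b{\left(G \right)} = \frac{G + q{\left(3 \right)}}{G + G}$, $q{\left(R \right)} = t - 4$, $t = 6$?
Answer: $\frac{85803169}{169} \approx 5.0771 \cdot 10^{5}$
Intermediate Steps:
$q{\left(R \right)} = 2$ ($q{\left(R \right)} = 6 - 4 = 2$)
$b{\left(G \right)} = \frac{2 + G}{2 G}$ ($b{\left(G \right)} = \frac{G + 2}{G + G} = \frac{2 + G}{2 G}$)
$\left(-713 + b{\left(-26 \right)}\right)^{2} = \left(-713 + \frac{2 - 26}{2 \left(-26\right)}\right)^{2} = \left(-713 + \frac{1}{2} \left(- \frac{1}{26}\right) \left(-24\right)\right)^{2} = \left(-713 + \frac{6}{13}\right)^{2} = \left(- \frac{9263}{13}\right)^{2} = \frac{85803169}{169}$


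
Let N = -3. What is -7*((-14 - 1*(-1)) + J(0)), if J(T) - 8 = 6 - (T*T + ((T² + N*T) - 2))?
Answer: -21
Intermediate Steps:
J(T) = 16 - 2*T² + 3*T (J(T) = 8 + (6 - (T*T + ((T² - 3*T) - 2))) = 8 + (6 - (T² + (-2 + T² - 3*T))) = 8 + (6 - (-2 - 3*T + 2*T²)) = 8 + (6 + (2 - 2*T² + 3*T)) = 8 + (8 - 2*T² + 3*T) = 16 - 2*T² + 3*T)
-7*((-14 - 1*(-1)) + J(0)) = -7*((-14 - 1*(-1)) + (16 - 2*0² + 3*0)) = -7*((-14 + 1) + (16 - 2*0 + 0)) = -7*(-13 + (16 + 0 + 0)) = -7*(-13 + 16) = -7*3 = -21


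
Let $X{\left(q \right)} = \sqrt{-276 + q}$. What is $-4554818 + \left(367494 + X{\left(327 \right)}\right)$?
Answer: $-4187324 + \sqrt{51} \approx -4.1873 \cdot 10^{6}$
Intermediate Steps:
$-4554818 + \left(367494 + X{\left(327 \right)}\right) = -4554818 + \left(367494 + \sqrt{-276 + 327}\right) = -4554818 + \left(367494 + \sqrt{51}\right) = -4187324 + \sqrt{51}$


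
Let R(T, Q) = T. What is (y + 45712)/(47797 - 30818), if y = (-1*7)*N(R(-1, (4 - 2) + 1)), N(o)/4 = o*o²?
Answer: 45740/16979 ≈ 2.6939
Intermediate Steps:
N(o) = 4*o³ (N(o) = 4*(o*o²) = 4*o³)
y = 28 (y = (-1*7)*(4*(-1)³) = -28*(-1) = -7*(-4) = 28)
(y + 45712)/(47797 - 30818) = (28 + 45712)/(47797 - 30818) = 45740/16979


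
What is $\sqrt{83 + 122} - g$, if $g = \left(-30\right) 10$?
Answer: $300 + \sqrt{205} \approx 314.32$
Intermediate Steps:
$g = -300$
$\sqrt{83 + 122} - g = \sqrt{83 + 122} - -300 = \sqrt{205} + 300 = 300 + \sqrt{205}$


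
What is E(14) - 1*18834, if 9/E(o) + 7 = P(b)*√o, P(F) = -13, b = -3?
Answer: -6234045/331 - 117*√14/2317 ≈ -18834.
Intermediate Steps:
E(o) = 9/(-7 - 13*√o)
E(14) - 1*18834 = 9/(-7 - 13*√14) - 1*18834 = 9/(-7 - 13*√14) - 18834 = -18834 + 9/(-7 - 13*√14)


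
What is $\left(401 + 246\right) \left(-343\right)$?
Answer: $-221921$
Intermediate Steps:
$\left(401 + 246\right) \left(-343\right) = 647 \left(-343\right) = -221921$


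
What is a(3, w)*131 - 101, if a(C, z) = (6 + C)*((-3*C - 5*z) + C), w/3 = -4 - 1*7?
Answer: 187360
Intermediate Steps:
w = -33 (w = 3*(-4 - 1*7) = 3*(-4 - 7) = 3*(-11) = -33)
a(C, z) = (6 + C)*(-5*z - 2*C) (a(C, z) = (6 + C)*((-5*z - 3*C) + C) = (6 + C)*(-5*z - 2*C))
a(3, w)*131 - 101 = (-30*(-33) - 12*3 - 2*3² - 5*3*(-33))*131 - 101 = (990 - 36 - 2*9 + 495)*131 - 101 = (990 - 36 - 18 + 495)*131 - 101 = 1431*131 - 101 = 187461 - 101 = 187360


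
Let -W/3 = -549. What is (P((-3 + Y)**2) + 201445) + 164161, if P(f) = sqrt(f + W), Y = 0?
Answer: 365606 + 6*sqrt(46) ≈ 3.6565e+5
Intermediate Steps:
W = 1647 (W = -3*(-549) = 1647)
P(f) = sqrt(1647 + f) (P(f) = sqrt(f + 1647) = sqrt(1647 + f))
(P((-3 + Y)**2) + 201445) + 164161 = (sqrt(1647 + (-3 + 0)**2) + 201445) + 164161 = (sqrt(1647 + (-3)**2) + 201445) + 164161 = (sqrt(1647 + 9) + 201445) + 164161 = (sqrt(1656) + 201445) + 164161 = (6*sqrt(46) + 201445) + 164161 = (201445 + 6*sqrt(46)) + 164161 = 365606 + 6*sqrt(46)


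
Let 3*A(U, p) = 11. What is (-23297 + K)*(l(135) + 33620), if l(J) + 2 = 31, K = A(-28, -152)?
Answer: -2351392120/3 ≈ -7.8380e+8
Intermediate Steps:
A(U, p) = 11/3 (A(U, p) = (1/3)*11 = 11/3)
K = 11/3 ≈ 3.6667
l(J) = 29 (l(J) = -2 + 31 = 29)
(-23297 + K)*(l(135) + 33620) = (-23297 + 11/3)*(29 + 33620) = -69880/3*33649 = -2351392120/3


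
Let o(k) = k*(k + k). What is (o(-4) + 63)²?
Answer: 9025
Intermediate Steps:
o(k) = 2*k² (o(k) = k*(2*k) = 2*k²)
(o(-4) + 63)² = (2*(-4)² + 63)² = (2*16 + 63)² = (32 + 63)² = 95² = 9025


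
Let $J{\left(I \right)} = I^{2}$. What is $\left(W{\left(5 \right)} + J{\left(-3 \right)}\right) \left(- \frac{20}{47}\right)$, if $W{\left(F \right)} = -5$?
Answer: $- \frac{80}{47} \approx -1.7021$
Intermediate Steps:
$\left(W{\left(5 \right)} + J{\left(-3 \right)}\right) \left(- \frac{20}{47}\right) = \left(-5 + \left(-3\right)^{2}\right) \left(- \frac{20}{47}\right) = \left(-5 + 9\right) \left(\left(-20\right) \frac{1}{47}\right) = 4 \left(- \frac{20}{47}\right) = - \frac{80}{47}$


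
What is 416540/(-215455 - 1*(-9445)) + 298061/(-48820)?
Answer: -8173902941/1005740820 ≈ -8.1272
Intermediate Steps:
416540/(-215455 - 1*(-9445)) + 298061/(-48820) = 416540/(-215455 + 9445) + 298061*(-1/48820) = 416540/(-206010) - 298061/48820 = 416540*(-1/206010) - 298061/48820 = -41654/20601 - 298061/48820 = -8173902941/1005740820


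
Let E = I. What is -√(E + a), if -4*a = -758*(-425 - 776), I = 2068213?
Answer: -√7362494/2 ≈ -1356.7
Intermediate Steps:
E = 2068213
a = -455179/2 (a = -(-379)*(-425 - 776)/2 = -(-379)*(-1201)/2 = -¼*910358 = -455179/2 ≈ -2.2759e+5)
-√(E + a) = -√(2068213 - 455179/2) = -√(3681247/2) = -√7362494/2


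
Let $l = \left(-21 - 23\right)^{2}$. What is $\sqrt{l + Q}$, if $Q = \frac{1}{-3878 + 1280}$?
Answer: $\frac{\sqrt{13067230746}}{2598} \approx 44.0$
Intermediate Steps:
$Q = - \frac{1}{2598}$ ($Q = \frac{1}{-2598} = - \frac{1}{2598} \approx -0.00038491$)
$l = 1936$ ($l = \left(-21 - 23\right)^{2} = \left(-44\right)^{2} = 1936$)
$\sqrt{l + Q} = \sqrt{1936 - \frac{1}{2598}} = \sqrt{\frac{5029727}{2598}} = \frac{\sqrt{13067230746}}{2598}$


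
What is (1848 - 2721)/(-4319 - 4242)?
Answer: 873/8561 ≈ 0.10197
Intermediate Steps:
(1848 - 2721)/(-4319 - 4242) = -873/(-8561) = -873*(-1/8561) = 873/8561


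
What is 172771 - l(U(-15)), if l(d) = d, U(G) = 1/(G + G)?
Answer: 5183131/30 ≈ 1.7277e+5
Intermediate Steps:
U(G) = 1/(2*G)
172771 - l(U(-15)) = 172771 - 1/(2*(-15)) = 172771 - (-1)/(2*15) = 172771 - 1*(-1/30) = 172771 + 1/30 = 5183131/30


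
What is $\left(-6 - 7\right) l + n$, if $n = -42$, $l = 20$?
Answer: $-302$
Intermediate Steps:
$\left(-6 - 7\right) l + n = \left(-6 - 7\right) 20 - 42 = \left(-13\right) 20 - 42 = -260 - 42 = -302$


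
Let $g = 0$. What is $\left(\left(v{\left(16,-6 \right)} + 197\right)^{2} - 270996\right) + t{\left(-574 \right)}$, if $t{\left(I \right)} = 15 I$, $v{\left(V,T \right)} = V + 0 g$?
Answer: $-234237$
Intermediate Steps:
$v{\left(V,T \right)} = V$ ($v{\left(V,T \right)} = V + 0 \cdot 0 = V + 0 = V$)
$\left(\left(v{\left(16,-6 \right)} + 197\right)^{2} - 270996\right) + t{\left(-574 \right)} = \left(\left(16 + 197\right)^{2} - 270996\right) + 15 \left(-574\right) = \left(213^{2} - 270996\right) - 8610 = \left(45369 - 270996\right) - 8610 = -225627 - 8610 = -234237$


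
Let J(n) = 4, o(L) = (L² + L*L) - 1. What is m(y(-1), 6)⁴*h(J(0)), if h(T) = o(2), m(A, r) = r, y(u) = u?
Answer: 9072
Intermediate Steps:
o(L) = -1 + 2*L² (o(L) = (L² + L²) - 1 = 2*L² - 1 = -1 + 2*L²)
h(T) = 7 (h(T) = -1 + 2*2² = -1 + 2*4 = -1 + 8 = 7)
m(y(-1), 6)⁴*h(J(0)) = 6⁴*7 = 1296*7 = 9072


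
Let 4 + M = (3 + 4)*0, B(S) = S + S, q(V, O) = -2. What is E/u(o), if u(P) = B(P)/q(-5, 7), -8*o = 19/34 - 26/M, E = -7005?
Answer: -7939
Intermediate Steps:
B(S) = 2*S
M = -4 (M = -4 + (3 + 4)*0 = -4 + 7*0 = -4 + 0 = -4)
o = -15/17 (o = -(19/34 - 26/(-4))/8 = -(19*(1/34) - 26*(-¼))/8 = -(19/34 + 13/2)/8 = -⅛*120/17 = -15/17 ≈ -0.88235)
u(P) = -P (u(P) = (2*P)/(-2) = (2*P)*(-½) = -P)
E/u(o) = -7005/((-1*(-15/17))) = -7005/15/17 = -7005*17/15 = -7939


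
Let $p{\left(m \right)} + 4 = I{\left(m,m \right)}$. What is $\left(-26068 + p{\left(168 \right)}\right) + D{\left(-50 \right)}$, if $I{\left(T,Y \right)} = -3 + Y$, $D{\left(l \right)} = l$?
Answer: $-25957$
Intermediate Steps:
$p{\left(m \right)} = -7 + m$ ($p{\left(m \right)} = -4 + \left(-3 + m\right) = -7 + m$)
$\left(-26068 + p{\left(168 \right)}\right) + D{\left(-50 \right)} = \left(-26068 + \left(-7 + 168\right)\right) - 50 = \left(-26068 + 161\right) - 50 = -25907 - 50 = -25957$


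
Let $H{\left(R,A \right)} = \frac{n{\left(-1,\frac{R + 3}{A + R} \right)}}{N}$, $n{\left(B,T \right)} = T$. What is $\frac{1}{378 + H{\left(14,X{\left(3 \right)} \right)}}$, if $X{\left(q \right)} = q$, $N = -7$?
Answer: $\frac{7}{2645} \approx 0.0026465$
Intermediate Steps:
$H{\left(R,A \right)} = - \frac{3 + R}{7 \left(A + R\right)}$ ($H{\left(R,A \right)} = \frac{\left(R + 3\right) \frac{1}{A + R}}{-7} = \frac{3 + R}{A + R} \left(- \frac{1}{7}\right) = - \frac{3 + R}{7 \left(A + R\right)}$)
$\frac{1}{378 + H{\left(14,X{\left(3 \right)} \right)}} = \frac{1}{378 + \frac{-3 - 14}{7 \left(3 + 14\right)}} = \frac{1}{378 + \frac{-3 - 14}{7 \cdot 17}} = \frac{1}{378 + \frac{1}{7} \cdot \frac{1}{17} \left(-17\right)} = \frac{1}{378 - \frac{1}{7}} = \frac{1}{\frac{2645}{7}} = \frac{7}{2645}$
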